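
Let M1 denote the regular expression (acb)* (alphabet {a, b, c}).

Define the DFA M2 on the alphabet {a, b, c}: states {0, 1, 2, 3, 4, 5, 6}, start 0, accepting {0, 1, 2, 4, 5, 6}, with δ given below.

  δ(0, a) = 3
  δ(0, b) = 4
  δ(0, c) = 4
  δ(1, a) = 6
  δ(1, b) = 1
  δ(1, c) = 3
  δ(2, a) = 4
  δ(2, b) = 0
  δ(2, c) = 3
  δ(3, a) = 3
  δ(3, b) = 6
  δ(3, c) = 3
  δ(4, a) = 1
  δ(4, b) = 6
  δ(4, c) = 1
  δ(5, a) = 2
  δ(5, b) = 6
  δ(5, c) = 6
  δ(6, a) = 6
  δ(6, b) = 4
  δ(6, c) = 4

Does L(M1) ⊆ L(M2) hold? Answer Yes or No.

Yes

Converting the expression M1 to a DFA (subset construction, then merging equivalent states) gives the minimal DFA with states {r0, r1, r2, r3}, start state r0, accepting states {r0} and transitions r0: a→r1, b→r2, c→r2; r1: a→r2, b→r2, c→r3; r2: a→r2, b→r2, c→r2; r3: a→r2, b→r0, c→r2.
Exploring the product automaton M1 × M2 from the start pair (r0, 0), following both machines on each input symbol, reaches 10 state pairs: (r0, 0), (r1, 3), (r2, 4), (r2, 3), (r2, 6), (r3, 3), (r2, 1), (r0, 6), (r1, 6), (r3, 4).
M1 accepts in {r0} and M2 accepts in {0, 1, 2, 4, 5, 6}. The reachable pairs whose M1-component is accepting are (r0, 0), (r0, 6); in each of them the M2-component is accepting too, so the product for L(M1) \ L(M2) (M1-component accepting, M2-component rejecting) has no reachable accepting pair and the difference is empty.
Hence every string in L(M1) is also in L(M2).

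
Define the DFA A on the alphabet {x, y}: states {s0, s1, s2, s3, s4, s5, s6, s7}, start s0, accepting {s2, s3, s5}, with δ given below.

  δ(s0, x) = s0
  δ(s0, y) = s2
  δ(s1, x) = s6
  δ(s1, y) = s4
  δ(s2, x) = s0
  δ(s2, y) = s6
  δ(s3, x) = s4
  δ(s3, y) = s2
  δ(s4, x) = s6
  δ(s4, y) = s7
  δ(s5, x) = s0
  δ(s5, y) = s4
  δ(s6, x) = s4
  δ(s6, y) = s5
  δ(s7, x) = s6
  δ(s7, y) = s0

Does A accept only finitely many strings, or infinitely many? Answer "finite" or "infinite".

infinite

State s0 is reachable from the start and can reach an accepting state, and it lies on the cycle s0 → s0.
Traversing that cycle any number of times yields accepted strings of unbounded length, so the language is infinite.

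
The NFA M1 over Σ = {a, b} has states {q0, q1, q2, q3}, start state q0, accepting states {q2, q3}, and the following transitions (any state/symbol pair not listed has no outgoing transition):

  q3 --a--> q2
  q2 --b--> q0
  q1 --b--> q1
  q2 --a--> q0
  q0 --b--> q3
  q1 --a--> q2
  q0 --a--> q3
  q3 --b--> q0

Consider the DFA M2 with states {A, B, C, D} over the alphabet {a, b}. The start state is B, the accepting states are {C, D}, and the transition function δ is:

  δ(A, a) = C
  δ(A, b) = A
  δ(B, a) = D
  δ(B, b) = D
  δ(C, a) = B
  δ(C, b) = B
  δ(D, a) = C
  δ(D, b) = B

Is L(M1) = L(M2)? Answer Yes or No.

Yes

Exploring the product automaton M1 × M2 from the start pair (q0, B), following both machines on each input symbol, reaches 3 state pairs: (q0, B), (q3, D), (q2, C).
M1 accepts in {q2, q3} and M2 accepts in {C, D}. In every reachable pair the two components are either both accepting — (q3, D), (q2, C) — or both non-accepting, so no string is accepted by exactly one of the machines: L(M1) \ L(M2) and L(M2) \ L(M1) are both empty.
Hence every string is accepted by M1 iff it is accepted by M2, and the two languages coincide.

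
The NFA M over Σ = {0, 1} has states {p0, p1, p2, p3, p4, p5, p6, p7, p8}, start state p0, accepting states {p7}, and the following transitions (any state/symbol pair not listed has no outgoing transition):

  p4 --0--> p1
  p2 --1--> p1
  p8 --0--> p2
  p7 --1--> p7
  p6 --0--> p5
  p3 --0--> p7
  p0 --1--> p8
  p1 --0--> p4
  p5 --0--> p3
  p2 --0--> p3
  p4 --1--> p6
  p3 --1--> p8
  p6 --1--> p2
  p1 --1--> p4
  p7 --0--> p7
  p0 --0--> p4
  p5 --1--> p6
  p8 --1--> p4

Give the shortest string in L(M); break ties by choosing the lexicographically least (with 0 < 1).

1000

A breadth-first search from p0 reaches an accepting state first via the path p0 → p8 → p2 → p3 → p7 on input 1000.
No string of length < 4 is accepted (BFS exhausts all shorter strings without reaching an accepting state), and 1000 is the lexicographically least accepting string of length 4.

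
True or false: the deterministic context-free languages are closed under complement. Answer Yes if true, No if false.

A deterministic PDA can be normalised so that it always reads its entire input (no blocking, no infinite ε-loops) and records in its finite control whether it has passed through an accepting state since the last input symbol was consumed; inverting that end-of-input verdict yields a DPDA for the complement.
So the deterministic context-free languages are closed under complement.

Yes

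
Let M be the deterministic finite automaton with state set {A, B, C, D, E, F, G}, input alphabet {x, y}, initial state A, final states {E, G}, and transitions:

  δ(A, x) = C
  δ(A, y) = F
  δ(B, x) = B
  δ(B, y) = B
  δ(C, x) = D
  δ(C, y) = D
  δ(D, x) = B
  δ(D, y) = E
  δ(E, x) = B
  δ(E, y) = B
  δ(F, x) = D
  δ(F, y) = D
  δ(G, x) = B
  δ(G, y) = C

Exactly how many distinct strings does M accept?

The useful subgraph on states {A, C, D, E, F} is acyclic, so L(M) is finite; the longest accepting path visits 4 useful states, giving maximum string length 3.
Counting accepting paths from A by length: 4 of length 3. Total 4.

4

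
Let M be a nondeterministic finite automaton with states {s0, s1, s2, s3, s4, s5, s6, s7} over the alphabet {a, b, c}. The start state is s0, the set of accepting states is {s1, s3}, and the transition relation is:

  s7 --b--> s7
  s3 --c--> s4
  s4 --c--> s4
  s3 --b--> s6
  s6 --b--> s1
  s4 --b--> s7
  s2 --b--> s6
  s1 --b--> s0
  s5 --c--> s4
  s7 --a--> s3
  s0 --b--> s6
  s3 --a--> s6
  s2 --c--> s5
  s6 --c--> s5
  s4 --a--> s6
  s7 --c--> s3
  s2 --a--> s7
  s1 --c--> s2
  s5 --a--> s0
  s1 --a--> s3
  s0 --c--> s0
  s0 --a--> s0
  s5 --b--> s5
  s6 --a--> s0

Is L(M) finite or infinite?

infinite

State s0 is reachable from the start and can reach an accepting state, and it lies on the cycle s0 → s0.
Traversing that cycle any number of times yields accepted strings of unbounded length, so the language is infinite.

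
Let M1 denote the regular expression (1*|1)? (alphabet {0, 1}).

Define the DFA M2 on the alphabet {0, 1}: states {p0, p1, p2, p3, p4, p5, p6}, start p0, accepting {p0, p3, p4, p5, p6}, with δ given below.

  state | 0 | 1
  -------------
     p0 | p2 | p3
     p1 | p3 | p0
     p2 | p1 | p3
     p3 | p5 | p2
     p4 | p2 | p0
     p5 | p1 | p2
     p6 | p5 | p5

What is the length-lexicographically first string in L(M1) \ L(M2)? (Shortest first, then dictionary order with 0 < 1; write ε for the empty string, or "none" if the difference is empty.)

The string 11 is accepted by M1 but not by M2.
No shorter string lies in the difference, and 11 is the lexicographically first length-2 string in L(M1) \ L(M2).

11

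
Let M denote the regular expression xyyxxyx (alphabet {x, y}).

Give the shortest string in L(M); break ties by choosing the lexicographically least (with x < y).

xyyxxyx

By inspection of the expression, no string of length less than 7 matches, and xyyxxyx is the lexicographically first match of length 7.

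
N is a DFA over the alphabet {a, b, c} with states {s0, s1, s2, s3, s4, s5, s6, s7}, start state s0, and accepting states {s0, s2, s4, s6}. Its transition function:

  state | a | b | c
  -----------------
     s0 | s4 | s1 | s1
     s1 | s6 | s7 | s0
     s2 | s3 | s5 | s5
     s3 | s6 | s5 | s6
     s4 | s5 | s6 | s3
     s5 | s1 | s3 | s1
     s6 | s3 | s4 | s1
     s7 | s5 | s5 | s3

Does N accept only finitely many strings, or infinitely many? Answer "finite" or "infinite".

State s0 is reachable from the start and can reach an accepting state, and it lies on the cycle s0 → s1 → s0.
Traversing that cycle any number of times yields accepted strings of unbounded length, so the language is infinite.

infinite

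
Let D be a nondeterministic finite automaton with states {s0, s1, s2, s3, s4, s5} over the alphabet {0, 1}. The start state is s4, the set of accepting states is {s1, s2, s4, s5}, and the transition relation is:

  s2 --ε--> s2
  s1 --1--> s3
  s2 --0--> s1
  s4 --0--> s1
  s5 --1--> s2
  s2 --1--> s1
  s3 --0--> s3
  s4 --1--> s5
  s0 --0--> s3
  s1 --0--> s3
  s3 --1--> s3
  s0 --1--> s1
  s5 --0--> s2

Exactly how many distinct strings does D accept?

9

The useful subgraph on states {s1, s2, s4, s5} is acyclic, so L(D) is finite; the longest accepting path visits 4 useful states, giving maximum string length 3.
Counting accepting paths from s4 by length: 1 of length 0, 2 of length 1, 2 of length 2, 4 of length 3. Total 9.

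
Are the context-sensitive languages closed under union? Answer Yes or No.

Yes

A linear-bounded automaton can nondeterministically choose to simulate the LBA for L₁ or the LBA for L₂; equivalently, with disjoint nonterminals, S → S₁ | S₂ added to two noncontracting grammars is still noncontracting.
So the context-sensitive languages are closed under union.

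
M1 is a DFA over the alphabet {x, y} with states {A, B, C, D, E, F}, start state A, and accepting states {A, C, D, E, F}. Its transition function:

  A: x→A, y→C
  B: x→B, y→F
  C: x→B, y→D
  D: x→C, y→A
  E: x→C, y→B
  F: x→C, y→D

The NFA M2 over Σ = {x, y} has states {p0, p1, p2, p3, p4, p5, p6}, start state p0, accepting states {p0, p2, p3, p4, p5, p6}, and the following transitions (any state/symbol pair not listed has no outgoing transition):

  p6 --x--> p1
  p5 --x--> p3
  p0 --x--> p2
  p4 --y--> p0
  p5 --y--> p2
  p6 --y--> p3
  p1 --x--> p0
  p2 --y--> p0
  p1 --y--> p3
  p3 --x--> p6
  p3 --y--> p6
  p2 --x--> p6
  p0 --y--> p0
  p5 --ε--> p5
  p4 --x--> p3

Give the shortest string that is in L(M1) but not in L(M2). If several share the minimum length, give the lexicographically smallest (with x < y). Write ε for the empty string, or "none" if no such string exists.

xxx

The string xxx is accepted by M1 but not by M2.
No shorter string lies in the difference, and xxx is the lexicographically first length-3 string in L(M1) \ L(M2).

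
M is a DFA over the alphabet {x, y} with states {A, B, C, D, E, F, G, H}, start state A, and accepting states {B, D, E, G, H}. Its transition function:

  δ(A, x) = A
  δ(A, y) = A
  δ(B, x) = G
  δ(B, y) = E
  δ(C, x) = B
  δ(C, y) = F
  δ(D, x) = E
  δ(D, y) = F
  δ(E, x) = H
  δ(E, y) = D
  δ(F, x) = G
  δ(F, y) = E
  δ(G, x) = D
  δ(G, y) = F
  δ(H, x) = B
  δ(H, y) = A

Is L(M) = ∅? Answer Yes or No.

Yes

The states reachable from the start state are {A}.
None of the accepting states {B, D, E, G, H} is reachable, so no string is accepted and L(M) = ∅.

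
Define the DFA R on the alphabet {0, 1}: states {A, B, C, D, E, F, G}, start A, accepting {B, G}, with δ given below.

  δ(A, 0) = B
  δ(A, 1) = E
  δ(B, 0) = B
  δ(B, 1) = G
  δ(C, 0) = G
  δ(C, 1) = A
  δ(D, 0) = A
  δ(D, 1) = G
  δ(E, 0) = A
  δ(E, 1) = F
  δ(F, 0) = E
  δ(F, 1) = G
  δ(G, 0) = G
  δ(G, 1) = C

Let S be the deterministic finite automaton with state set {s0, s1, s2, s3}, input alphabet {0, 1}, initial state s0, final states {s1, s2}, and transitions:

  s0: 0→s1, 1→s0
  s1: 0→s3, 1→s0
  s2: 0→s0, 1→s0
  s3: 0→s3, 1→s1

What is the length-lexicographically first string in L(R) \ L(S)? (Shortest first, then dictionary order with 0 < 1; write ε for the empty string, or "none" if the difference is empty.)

00

The string 00 is accepted by R but not by S.
No shorter string lies in the difference, and 00 is the lexicographically first length-2 string in L(R) \ L(S).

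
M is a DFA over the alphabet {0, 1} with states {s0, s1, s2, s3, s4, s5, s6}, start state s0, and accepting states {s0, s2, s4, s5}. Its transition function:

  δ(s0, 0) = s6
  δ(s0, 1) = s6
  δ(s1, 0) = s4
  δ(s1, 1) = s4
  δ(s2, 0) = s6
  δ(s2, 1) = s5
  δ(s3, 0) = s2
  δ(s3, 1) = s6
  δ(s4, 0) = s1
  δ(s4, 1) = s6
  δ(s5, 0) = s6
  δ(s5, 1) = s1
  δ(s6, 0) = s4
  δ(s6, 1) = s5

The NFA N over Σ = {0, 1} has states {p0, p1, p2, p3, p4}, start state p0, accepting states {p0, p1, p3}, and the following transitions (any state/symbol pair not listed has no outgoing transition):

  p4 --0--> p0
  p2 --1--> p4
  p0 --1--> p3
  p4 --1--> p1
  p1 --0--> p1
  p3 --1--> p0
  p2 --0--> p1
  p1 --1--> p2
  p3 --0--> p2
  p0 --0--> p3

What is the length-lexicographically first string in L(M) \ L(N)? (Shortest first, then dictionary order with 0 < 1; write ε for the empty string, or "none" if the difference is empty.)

The string 00 is accepted by M but not by N.
No shorter string lies in the difference, and 00 is the lexicographically first length-2 string in L(M) \ L(N).

00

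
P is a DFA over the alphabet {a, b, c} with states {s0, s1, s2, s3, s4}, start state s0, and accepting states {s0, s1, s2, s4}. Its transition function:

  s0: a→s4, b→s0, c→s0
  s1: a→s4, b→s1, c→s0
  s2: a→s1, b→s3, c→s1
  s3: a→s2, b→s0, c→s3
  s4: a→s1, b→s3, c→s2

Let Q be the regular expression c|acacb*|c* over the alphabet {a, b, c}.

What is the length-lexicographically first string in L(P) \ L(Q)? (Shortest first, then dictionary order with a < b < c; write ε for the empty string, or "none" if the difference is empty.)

The string a is accepted by P but not by Q.
No shorter string lies in the difference, and a is the lexicographically first length-1 string in L(P) \ L(Q).

a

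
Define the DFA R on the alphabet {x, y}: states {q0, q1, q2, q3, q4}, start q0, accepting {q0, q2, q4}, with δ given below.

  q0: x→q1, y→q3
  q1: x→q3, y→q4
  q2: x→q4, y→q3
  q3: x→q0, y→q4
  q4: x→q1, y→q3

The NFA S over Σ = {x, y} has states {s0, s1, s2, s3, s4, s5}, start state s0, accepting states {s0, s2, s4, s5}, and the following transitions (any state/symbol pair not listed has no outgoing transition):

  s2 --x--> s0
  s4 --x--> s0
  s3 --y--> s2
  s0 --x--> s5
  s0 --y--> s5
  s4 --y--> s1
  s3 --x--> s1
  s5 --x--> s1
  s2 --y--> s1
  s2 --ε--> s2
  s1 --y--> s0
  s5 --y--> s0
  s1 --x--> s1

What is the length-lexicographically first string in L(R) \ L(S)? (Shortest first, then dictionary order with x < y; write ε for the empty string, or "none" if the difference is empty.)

yx

The string yx is accepted by R but not by S.
No shorter string lies in the difference, and yx is the lexicographically first length-2 string in L(R) \ L(S).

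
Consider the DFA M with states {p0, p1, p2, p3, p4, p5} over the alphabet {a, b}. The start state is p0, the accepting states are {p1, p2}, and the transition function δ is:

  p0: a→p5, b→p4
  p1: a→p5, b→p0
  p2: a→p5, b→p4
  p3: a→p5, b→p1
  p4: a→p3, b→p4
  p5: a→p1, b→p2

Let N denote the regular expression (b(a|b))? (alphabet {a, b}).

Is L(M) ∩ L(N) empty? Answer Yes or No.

Yes

Converting the expression N to a DFA (subset construction, then merging equivalent states) gives the minimal DFA with states {n0, n1, n2, n3}, start state n0, accepting states {n0, n3} and transitions n0: a→n1, b→n2; n1: a→n1, b→n1; n2: a→n3, b→n3; n3: a→n1, b→n1.
Exploring the product automaton M × N from the start pair (p0, n0), following both machines on each input symbol, reaches 10 state pairs: (p0, n0), (p5, n1), (p4, n2), (p1, n1), (p2, n1), (p3, n3), (p4, n3), (p0, n1), (p4, n1), (p3, n1).
M accepts in {p1, p2} and N accepts in {n0, n3}; no reachable pair has both components accepting, so no string drives both machines to acceptance simultaneously and L(M) ∩ L(N) = ∅.
So no string is accepted by both, and the intersection is empty.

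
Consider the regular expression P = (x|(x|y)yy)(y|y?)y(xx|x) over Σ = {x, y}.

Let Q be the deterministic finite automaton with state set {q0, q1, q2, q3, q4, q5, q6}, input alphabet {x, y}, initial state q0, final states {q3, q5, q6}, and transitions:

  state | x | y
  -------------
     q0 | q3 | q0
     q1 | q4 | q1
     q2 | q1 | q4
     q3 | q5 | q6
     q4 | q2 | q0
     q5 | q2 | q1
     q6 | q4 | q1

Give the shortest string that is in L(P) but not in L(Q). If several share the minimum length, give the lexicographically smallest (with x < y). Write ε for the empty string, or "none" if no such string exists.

The string xyx is accepted by P but not by Q.
No shorter string lies in the difference, and xyx is the lexicographically first length-3 string in L(P) \ L(Q).

xyx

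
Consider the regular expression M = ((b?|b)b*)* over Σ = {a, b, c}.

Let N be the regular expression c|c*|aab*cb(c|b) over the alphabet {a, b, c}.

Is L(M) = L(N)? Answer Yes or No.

No

The string b is accepted by M but rejected by N.
So L(M) ≠ L(N).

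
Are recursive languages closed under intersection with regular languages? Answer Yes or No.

A regular language is decidable (simulate its DFA), so run that check and the decider for L and accept iff both accept; everything halts.
So the recursive languages are closed under intersection with a regular language.

Yes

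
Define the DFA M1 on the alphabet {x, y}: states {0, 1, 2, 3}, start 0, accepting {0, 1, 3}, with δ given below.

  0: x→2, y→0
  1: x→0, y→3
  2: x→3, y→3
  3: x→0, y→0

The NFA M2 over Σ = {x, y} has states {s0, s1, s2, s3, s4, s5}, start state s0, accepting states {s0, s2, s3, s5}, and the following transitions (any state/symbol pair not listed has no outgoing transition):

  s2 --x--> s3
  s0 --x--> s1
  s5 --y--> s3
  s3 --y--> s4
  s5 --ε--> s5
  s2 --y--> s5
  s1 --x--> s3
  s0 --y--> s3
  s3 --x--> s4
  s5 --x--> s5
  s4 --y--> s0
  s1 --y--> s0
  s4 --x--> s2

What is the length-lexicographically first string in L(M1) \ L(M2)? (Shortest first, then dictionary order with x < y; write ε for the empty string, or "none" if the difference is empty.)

The string yy is accepted by M1 but not by M2.
No shorter string lies in the difference, and yy is the lexicographically first length-2 string in L(M1) \ L(M2).

yy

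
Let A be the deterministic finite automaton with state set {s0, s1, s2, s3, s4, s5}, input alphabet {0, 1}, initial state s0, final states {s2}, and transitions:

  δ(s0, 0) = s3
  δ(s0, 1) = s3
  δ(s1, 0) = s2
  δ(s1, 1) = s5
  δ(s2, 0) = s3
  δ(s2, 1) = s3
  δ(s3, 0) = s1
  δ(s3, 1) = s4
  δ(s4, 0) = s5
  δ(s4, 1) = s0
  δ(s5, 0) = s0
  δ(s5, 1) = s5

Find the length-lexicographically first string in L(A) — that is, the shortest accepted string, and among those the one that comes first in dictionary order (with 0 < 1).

A breadth-first search from s0 reaches an accepting state first via the path s0 → s3 → s1 → s2 on input 000.
No string of length < 3 is accepted (BFS exhausts all shorter strings without reaching an accepting state), and 000 is the lexicographically least accepting string of length 3.

000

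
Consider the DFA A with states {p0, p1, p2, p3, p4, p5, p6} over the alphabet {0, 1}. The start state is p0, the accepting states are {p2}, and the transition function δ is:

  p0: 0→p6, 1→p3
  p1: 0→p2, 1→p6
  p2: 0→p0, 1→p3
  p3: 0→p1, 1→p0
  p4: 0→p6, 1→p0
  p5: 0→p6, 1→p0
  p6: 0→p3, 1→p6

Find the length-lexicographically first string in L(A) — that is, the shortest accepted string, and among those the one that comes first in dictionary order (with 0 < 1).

A breadth-first search from p0 reaches an accepting state first via the path p0 → p3 → p1 → p2 on input 100.
No string of length < 3 is accepted (BFS exhausts all shorter strings without reaching an accepting state), and 100 is the lexicographically least accepting string of length 3.

100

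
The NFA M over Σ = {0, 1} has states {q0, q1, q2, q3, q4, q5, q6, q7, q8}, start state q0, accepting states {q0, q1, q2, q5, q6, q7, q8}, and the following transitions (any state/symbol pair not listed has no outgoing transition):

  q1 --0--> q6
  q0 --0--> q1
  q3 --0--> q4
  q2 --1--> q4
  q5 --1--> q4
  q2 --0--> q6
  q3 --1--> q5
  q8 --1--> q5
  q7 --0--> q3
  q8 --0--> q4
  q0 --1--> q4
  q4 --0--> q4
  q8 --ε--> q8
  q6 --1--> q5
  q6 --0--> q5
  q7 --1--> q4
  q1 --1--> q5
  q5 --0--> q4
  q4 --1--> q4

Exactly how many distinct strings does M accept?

The useful subgraph on states {q0, q1, q5, q6} is acyclic, so L(M) is finite; the longest accepting path visits 4 useful states, giving maximum string length 3.
Counting accepting paths from q0 by length: 1 of length 0, 1 of length 1, 2 of length 2, 2 of length 3. Total 6.

6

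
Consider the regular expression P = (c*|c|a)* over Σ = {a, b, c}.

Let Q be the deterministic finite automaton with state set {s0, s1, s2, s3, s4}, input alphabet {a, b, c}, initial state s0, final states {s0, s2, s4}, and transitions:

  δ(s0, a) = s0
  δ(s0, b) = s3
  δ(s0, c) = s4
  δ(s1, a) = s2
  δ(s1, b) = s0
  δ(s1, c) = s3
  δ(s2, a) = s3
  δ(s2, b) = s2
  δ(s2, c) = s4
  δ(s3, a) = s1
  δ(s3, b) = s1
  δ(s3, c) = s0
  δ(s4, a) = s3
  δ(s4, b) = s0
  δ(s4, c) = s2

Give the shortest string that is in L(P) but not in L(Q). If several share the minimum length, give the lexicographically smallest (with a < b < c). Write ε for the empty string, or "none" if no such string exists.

ca

The string ca is accepted by P but not by Q.
No shorter string lies in the difference, and ca is the lexicographically first length-2 string in L(P) \ L(Q).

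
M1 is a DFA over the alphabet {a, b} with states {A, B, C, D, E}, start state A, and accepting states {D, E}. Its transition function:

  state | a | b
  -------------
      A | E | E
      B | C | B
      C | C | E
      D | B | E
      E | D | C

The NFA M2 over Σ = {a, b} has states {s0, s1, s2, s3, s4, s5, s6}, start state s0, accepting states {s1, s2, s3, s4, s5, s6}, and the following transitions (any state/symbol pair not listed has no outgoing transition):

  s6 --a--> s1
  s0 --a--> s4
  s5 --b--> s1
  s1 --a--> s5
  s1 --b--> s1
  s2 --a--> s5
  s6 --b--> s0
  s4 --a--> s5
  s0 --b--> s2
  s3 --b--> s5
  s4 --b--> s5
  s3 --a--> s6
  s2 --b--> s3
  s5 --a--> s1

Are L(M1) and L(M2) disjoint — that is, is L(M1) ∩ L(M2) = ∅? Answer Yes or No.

The string a is accepted by both M1 and M2.
Hence L(M1) ∩ L(M2) ≠ ∅.

No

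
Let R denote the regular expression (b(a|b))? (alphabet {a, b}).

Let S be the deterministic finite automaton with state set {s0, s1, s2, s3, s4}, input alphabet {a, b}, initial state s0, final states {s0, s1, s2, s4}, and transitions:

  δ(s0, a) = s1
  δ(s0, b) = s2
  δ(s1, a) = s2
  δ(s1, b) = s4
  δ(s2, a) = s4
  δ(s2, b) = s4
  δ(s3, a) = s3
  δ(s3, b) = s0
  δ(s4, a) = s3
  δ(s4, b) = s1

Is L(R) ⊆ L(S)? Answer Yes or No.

Yes

Converting the expression R to a DFA (subset construction, then merging equivalent states) gives the minimal DFA with states {r0, r1, r2, r3}, start state r0, accepting states {r0, r3} and transitions r0: a→r1, b→r2; r1: a→r1, b→r1; r2: a→r3, b→r3; r3: a→r1, b→r1.
Exploring the product automaton R × S from the start pair (r0, s0), following both machines on each input symbol, reaches 8 state pairs: (r0, s0), (r1, s1), (r2, s2), (r1, s2), (r1, s4), (r3, s4), (r1, s3), (r1, s0).
R accepts in {r0, r3} and S accepts in {s0, s1, s2, s4}. The reachable pairs whose R-component is accepting are (r0, s0), (r3, s4); in each of them the S-component is accepting too, so the product for L(R) \ L(S) (R-component accepting, S-component rejecting) has no reachable accepting pair and the difference is empty.
Hence every string in L(R) is also in L(S).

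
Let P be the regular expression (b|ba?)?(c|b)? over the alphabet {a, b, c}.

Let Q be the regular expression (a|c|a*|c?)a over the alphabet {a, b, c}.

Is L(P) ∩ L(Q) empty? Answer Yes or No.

Yes

Converting the expression P to a DFA (subset construction, then merging equivalent states) gives the minimal DFA with states {p0, p1, p2, p3, p4}, start state p0, accepting states {p0, p2, p3, p4} and transitions p0: a→p1, b→p2, c→p3; p1: a→p1, b→p1, c→p1; p2: a→p4, b→p3, c→p3; p3: a→p1, b→p1, c→p1; p4: a→p1, b→p3, c→p3.
Converting the expression Q to a DFA (subset construction, then merging equivalent states) gives the minimal DFA with states {q0, q1, q2, q3, q4}, start state q0, accepting states {q1, q4} and transitions q0: a→q1, b→q2, c→q3; q1: a→q1, b→q2, c→q2; q2: a→q2, b→q2, c→q2; q3: a→q4, b→q2, c→q2; q4: a→q2, b→q2, c→q2.
Exploring the product automaton P × Q from the start pair (p0, q0), following both machines on each input symbol, reaches 8 state pairs: (p0, q0), (p1, q1), (p2, q2), (p3, q3), (p1, q2), (p4, q2), (p3, q2), (p1, q4).
P accepts in {p0, p2, p3, p4} and Q accepts in {q1, q4}; no reachable pair has both components accepting, so no string drives both machines to acceptance simultaneously and L(P) ∩ L(Q) = ∅.
So no string is accepted by both, and the intersection is empty.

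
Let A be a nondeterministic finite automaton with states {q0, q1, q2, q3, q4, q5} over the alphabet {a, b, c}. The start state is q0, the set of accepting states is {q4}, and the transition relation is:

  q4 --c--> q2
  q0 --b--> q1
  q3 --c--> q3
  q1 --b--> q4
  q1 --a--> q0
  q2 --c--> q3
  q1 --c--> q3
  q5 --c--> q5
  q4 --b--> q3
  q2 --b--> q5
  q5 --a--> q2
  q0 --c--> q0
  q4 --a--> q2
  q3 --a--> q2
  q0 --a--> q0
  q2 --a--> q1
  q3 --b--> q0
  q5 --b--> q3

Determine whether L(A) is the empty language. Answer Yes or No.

The string bb is accepted: the run q0 → q1 → q4 ends in the accepting state q4.
Since at least one string is accepted, L(A) is not empty.

No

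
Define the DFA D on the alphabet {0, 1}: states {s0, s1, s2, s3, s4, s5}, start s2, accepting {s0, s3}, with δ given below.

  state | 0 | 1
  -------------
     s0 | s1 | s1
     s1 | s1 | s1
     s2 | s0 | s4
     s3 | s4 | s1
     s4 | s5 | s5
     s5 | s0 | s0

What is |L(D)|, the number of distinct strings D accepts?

5

The useful subgraph on states {s0, s2, s4, s5} is acyclic, so L(D) is finite; the longest accepting path visits 4 useful states, giving maximum string length 3.
Counting accepting paths from s2 by length: 1 of length 1, 4 of length 3. Total 5.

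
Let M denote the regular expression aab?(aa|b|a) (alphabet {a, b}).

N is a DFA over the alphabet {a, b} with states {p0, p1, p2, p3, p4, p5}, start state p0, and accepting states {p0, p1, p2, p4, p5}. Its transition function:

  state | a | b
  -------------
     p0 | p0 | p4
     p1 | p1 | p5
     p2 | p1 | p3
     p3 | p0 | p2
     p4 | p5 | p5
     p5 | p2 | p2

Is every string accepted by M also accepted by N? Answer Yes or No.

Yes

Converting the expression M to a DFA (subset construction, then merging equivalent states) gives the minimal DFA with states {m0, m1, m2, m3, m4, m5, m6}, start state m0, accepting states {m4, m5, m6} and transitions m0: a→m1, b→m2; m1: a→m3, b→m2; m2: a→m2, b→m2; m3: a→m4, b→m5; m4: a→m6, b→m2; m5: a→m4, b→m6; m6: a→m2, b→m2.
Exploring the product automaton M × N from the start pair (m0, p0), following both machines on each input symbol, reaches 15 state pairs: (m0, p0), (m1, p0), (m2, p4), (m3, p0), (m2, p5), (m4, p0), (m5, p4), (m2, p2), (m6, p0), (m4, p5), (m6, p5), (m2, p1), (m2, p3), (m2, p0), (m6, p2).
M accepts in {m4, m5, m6} and N accepts in {p0, p1, p2, p4, p5}. The reachable pairs whose M-component is accepting are (m4, p0), (m5, p4), (m6, p0), (m4, p5), (m6, p5), (m6, p2); in each of them the N-component is accepting too, so the product for L(M) \ L(N) (M-component accepting, N-component rejecting) has no reachable accepting pair and the difference is empty.
Hence every string in L(M) is also in L(N).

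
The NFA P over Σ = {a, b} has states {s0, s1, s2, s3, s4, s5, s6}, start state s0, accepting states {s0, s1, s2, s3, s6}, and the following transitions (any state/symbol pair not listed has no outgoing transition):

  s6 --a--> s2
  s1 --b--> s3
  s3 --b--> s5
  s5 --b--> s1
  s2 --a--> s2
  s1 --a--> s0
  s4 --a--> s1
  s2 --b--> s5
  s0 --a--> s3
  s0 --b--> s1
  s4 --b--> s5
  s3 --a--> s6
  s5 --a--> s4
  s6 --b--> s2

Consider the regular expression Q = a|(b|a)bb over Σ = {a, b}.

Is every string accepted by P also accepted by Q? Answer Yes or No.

No

The empty string ε is in L(P) but not in L(Q).
So L(P) ⊄ L(Q).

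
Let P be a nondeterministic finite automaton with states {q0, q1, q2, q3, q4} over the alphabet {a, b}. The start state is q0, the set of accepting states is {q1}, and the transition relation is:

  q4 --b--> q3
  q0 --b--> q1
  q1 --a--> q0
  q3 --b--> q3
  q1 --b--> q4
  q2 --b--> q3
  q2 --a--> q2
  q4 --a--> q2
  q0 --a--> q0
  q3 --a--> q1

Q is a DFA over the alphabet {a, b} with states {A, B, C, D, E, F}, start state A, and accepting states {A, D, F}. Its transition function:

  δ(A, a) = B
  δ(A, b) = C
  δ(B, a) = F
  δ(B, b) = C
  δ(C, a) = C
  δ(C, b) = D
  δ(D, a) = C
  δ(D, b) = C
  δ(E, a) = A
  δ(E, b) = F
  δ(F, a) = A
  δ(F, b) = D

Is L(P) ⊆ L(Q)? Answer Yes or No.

No

The string b is in L(P) but not in L(Q).
So L(P) ⊄ L(Q).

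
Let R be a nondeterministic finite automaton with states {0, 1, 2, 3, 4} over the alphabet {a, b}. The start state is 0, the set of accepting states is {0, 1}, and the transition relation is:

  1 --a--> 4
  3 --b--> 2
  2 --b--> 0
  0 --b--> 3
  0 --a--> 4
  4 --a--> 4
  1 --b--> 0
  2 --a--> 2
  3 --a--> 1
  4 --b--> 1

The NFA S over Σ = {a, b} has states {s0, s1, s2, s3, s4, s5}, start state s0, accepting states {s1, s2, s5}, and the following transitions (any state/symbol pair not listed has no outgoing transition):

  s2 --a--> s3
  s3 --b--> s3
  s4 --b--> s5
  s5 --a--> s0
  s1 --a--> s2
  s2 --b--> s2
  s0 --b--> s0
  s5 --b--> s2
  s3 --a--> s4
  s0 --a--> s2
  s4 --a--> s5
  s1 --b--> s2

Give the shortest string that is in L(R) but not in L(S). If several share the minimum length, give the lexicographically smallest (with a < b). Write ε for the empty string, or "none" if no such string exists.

The empty string ε is accepted by R but not by S.
Since ε is the unique shortest string, it is the required witness.

ε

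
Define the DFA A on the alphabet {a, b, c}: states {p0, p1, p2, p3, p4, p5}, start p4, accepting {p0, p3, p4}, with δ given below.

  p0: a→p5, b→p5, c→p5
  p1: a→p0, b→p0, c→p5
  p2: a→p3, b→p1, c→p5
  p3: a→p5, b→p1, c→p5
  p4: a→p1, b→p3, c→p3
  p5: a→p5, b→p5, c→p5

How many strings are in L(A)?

9

The useful subgraph on states {p0, p1, p3, p4} is acyclic, so L(A) is finite; the longest accepting path visits 4 useful states, giving maximum string length 3.
Counting accepting paths from p4 by length: 1 of length 0, 2 of length 1, 2 of length 2, 4 of length 3. Total 9.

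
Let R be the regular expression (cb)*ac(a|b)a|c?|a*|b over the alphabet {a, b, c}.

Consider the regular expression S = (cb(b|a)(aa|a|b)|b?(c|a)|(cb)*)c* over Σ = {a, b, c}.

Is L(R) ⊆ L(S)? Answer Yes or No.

No

The string b is in L(R) but not in L(S).
So L(R) ⊄ L(S).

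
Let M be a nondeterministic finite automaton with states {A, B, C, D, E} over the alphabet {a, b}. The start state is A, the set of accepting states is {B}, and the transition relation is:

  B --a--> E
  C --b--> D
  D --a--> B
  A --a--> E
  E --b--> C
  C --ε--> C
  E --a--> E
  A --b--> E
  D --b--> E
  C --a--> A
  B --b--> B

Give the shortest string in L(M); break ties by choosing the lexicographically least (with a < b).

A breadth-first search from A reaches an accepting state first via the path A → E → C → D → B on input abba.
No string of length < 4 is accepted (BFS exhausts all shorter strings without reaching an accepting state), and abba is the lexicographically least accepting string of length 4.

abba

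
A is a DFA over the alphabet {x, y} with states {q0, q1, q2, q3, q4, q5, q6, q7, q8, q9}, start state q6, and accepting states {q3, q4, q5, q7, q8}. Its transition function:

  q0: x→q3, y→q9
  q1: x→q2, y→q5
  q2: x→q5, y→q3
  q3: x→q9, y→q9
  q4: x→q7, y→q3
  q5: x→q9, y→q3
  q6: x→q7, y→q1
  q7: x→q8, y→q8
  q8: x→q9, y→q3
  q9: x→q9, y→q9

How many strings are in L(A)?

The useful subgraph on states {q1, q2, q3, q5, q6, q7, q8} is acyclic, so L(A) is finite; the longest accepting path visits 5 useful states, giving maximum string length 4.
Counting accepting paths from q6 by length: 1 of length 1, 3 of length 2, 5 of length 3, 1 of length 4. Total 10.

10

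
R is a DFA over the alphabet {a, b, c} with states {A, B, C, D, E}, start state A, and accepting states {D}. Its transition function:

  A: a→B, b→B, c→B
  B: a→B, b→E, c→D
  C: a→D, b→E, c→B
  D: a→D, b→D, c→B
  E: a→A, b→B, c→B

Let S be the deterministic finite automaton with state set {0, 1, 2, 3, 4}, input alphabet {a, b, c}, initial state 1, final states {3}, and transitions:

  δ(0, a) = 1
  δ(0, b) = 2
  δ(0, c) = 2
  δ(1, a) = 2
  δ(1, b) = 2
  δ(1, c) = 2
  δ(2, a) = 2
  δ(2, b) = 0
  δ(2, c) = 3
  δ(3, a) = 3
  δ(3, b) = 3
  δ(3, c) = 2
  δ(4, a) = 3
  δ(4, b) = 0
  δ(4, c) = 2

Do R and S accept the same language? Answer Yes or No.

Exploring the product automaton R × S from the start pair (A, 1), following both machines on each input symbol, reaches 4 state pairs: (A, 1), (B, 2), (E, 0), (D, 3).
R accepts in {D} and S accepts in {3}. In every reachable pair the two components are either both accepting — (D, 3) — or both non-accepting, so no string is accepted by exactly one of the machines: L(R) \ L(S) and L(S) \ L(R) are both empty.
Hence every string is accepted by R iff it is accepted by S, and the two languages coincide.

Yes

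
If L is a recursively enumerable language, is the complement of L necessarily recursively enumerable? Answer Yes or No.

If both L and its complement were r.e., running the two recognisers in parallel would decide L, so L would be recursive; but there are r.e. languages that are not recursive (e.g. the halting problem), and their complements are therefore not r.e.

No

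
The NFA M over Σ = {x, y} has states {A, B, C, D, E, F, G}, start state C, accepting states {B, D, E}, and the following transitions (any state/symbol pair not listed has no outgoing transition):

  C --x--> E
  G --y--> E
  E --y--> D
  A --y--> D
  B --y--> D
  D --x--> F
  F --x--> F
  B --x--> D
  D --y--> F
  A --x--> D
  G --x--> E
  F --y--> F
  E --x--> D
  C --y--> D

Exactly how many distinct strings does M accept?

The useful subgraph on states {C, D, E} is acyclic, so L(M) is finite; the longest accepting path visits 3 useful states, giving maximum string length 2.
Counting accepting paths from C by length: 2 of length 1, 2 of length 2. Total 4.

4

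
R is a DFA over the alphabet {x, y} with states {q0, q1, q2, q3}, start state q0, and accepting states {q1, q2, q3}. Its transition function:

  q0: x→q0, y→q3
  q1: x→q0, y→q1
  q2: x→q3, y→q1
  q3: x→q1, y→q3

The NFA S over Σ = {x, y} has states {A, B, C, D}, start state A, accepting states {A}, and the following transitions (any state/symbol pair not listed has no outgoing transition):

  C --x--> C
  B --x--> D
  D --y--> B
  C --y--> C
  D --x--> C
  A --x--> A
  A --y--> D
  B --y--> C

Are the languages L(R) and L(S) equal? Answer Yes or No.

The string y is accepted by R but rejected by S.
So L(R) ≠ L(S).

No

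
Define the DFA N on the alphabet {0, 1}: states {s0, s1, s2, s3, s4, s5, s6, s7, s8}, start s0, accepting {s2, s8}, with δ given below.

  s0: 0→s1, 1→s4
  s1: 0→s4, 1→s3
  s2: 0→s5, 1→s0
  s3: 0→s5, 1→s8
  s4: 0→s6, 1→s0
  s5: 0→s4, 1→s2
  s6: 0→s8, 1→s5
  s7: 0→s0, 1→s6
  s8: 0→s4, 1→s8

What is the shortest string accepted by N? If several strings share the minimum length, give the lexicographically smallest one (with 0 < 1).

A breadth-first search from s0 reaches an accepting state first via the path s0 → s1 → s3 → s8 on input 011.
No string of length < 3 is accepted (BFS exhausts all shorter strings without reaching an accepting state), and 011 is the lexicographically least accepting string of length 3.

011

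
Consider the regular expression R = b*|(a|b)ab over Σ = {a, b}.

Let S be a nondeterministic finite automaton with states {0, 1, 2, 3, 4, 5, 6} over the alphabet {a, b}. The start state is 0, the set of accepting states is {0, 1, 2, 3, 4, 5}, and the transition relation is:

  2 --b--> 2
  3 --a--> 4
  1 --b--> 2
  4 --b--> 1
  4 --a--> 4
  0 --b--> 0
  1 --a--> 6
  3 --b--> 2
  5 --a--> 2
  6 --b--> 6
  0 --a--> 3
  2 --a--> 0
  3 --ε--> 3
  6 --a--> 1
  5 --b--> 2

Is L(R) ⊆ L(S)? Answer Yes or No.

Converting the expression R to a DFA (subset construction, then merging equivalent states) gives the minimal DFA with states {r0, r1, r2, r3, r4, r5, r6}, start state r0, accepting states {r0, r2, r5, r6} and transitions r0: a→r1, b→r2; r1: a→r3, b→r4; r2: a→r3, b→r5; r3: a→r4, b→r6; r4: a→r4, b→r4; r5: a→r4, b→r5; r6: a→r4, b→r4.
Exploring the product automaton R × S from the start pair (r0, 0), following both machines on each input symbol, reaches 14 state pairs: (r0, 0), (r1, 3), (r2, 0), (r3, 4), (r4, 2), (r3, 3), (r5, 0), (r4, 4), (r6, 1), (r4, 0), (r6, 2), (r4, 3), (r4, 1), (r4, 6).
R accepts in {r0, r2, r5, r6} and S accepts in {0, 1, 2, 3, 4, 5}. The reachable pairs whose R-component is accepting are (r0, 0), (r2, 0), (r5, 0), (r6, 1), (r6, 2); in each of them the S-component is accepting too, so the product for L(R) \ L(S) (R-component accepting, S-component rejecting) has no reachable accepting pair and the difference is empty.
Hence every string in L(R) is also in L(S).

Yes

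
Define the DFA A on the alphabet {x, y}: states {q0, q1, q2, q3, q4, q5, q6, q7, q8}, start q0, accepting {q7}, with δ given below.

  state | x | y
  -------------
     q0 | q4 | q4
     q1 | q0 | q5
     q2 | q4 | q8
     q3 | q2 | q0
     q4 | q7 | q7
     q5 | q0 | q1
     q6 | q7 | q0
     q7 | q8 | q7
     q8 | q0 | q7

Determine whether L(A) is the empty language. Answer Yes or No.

No

The string xx is accepted: the run q0 → q4 → q7 ends in the accepting state q7.
Since at least one string is accepted, L(A) is not empty.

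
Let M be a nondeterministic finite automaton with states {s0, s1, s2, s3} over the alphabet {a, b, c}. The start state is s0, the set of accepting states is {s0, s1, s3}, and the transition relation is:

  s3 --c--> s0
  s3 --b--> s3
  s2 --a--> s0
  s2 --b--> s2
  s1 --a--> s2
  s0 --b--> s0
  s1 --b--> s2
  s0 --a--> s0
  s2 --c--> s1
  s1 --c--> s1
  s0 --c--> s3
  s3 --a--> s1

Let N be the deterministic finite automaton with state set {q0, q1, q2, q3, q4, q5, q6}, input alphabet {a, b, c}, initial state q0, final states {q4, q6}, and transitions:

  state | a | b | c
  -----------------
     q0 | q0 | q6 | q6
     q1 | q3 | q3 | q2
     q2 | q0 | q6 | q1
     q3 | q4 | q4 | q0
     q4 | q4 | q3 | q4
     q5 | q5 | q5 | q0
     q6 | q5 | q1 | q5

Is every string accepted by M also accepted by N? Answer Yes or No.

The empty string ε is in L(M) but not in L(N).
So L(M) ⊄ L(N).

No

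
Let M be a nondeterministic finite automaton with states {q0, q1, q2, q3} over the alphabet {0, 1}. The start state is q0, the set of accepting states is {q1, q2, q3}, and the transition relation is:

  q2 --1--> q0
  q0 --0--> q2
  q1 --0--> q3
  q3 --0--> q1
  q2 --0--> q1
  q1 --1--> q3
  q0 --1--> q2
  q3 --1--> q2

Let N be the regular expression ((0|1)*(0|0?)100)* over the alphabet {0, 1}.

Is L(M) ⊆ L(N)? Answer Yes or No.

No

The string 0 is in L(M) but not in L(N).
So L(M) ⊄ L(N).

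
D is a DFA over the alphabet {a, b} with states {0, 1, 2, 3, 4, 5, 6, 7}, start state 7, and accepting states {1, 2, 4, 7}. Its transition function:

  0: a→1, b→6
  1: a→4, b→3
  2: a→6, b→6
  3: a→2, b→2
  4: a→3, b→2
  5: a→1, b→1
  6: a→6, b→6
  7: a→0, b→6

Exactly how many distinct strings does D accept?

8

The useful subgraph on states {0, 1, 2, 3, 4, 7} is acyclic, so L(D) is finite; the longest accepting path visits 6 useful states, giving maximum string length 5.
Counting accepting paths from 7 by length: 1 of length 0, 1 of length 2, 1 of length 3, 3 of length 4, 2 of length 5. Total 8.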